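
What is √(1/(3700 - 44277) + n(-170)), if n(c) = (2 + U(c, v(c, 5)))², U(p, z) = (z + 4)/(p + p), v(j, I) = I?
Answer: √741313932144689/13796180 ≈ 1.9735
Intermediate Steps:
U(p, z) = (4 + z)/(2*p) (U(p, z) = (4 + z)/((2*p)) = (4 + z)*(1/(2*p)) = (4 + z)/(2*p))
n(c) = (2 + 9/(2*c))² (n(c) = (2 + (4 + 5)/(2*c))² = (2 + (½)*9/c)² = (2 + 9/(2*c))²)
√(1/(3700 - 44277) + n(-170)) = √(1/(3700 - 44277) + (¼)*(9 + 4*(-170))²/(-170)²) = √(1/(-40577) + (¼)*(1/28900)*(9 - 680)²) = √(-1/40577 + (¼)*(1/28900)*(-671)²) = √(-1/40577 + (¼)*(1/28900)*450241) = √(-1/40577 + 450241/115600) = √(18269313457/4690701200) = √741313932144689/13796180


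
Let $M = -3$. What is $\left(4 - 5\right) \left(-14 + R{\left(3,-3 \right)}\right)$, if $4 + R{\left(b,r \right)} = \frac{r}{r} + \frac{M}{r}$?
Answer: $16$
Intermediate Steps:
$R{\left(b,r \right)} = -3 - \frac{3}{r}$ ($R{\left(b,r \right)} = -4 - \left(\frac{3}{r} - \frac{r}{r}\right) = -4 + \left(1 - \frac{3}{r}\right) = -3 - \frac{3}{r}$)
$\left(4 - 5\right) \left(-14 + R{\left(3,-3 \right)}\right) = \left(4 - 5\right) \left(-14 - \left(3 + \frac{3}{-3}\right)\right) = \left(4 - 5\right) \left(-14 - 2\right) = - (-14 + \left(-3 + 1\right)) = - (-14 - 2) = \left(-1\right) \left(-16\right) = 16$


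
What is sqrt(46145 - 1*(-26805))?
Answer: 5*sqrt(2918) ≈ 270.09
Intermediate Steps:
sqrt(46145 - 1*(-26805)) = sqrt(46145 + 26805) = sqrt(72950) = 5*sqrt(2918)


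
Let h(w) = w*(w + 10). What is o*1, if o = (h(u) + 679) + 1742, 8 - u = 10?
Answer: 2405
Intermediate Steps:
u = -2 (u = 8 - 1*10 = 8 - 10 = -2)
h(w) = w*(10 + w)
o = 2405 (o = (-2*(10 - 2) + 679) + 1742 = (-2*8 + 679) + 1742 = (-16 + 679) + 1742 = 663 + 1742 = 2405)
o*1 = 2405*1 = 2405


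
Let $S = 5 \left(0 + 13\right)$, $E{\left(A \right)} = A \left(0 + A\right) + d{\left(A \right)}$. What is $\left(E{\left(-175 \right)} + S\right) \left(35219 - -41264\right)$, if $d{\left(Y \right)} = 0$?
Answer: $2347263270$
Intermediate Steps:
$E{\left(A \right)} = A^{2}$ ($E{\left(A \right)} = A \left(0 + A\right) + 0 = A A + 0 = A^{2} + 0 = A^{2}$)
$S = 65$ ($S = 5 \cdot 13 = 65$)
$\left(E{\left(-175 \right)} + S\right) \left(35219 - -41264\right) = \left(\left(-175\right)^{2} + 65\right) \left(35219 - -41264\right) = \left(30625 + 65\right) \left(35219 + 41264\right) = 30690 \cdot 76483 = 2347263270$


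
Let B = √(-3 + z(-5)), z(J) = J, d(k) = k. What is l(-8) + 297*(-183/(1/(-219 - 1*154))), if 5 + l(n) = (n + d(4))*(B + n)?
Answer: 20272950 - 8*I*√2 ≈ 2.0273e+7 - 11.314*I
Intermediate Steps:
B = 2*I*√2 (B = √(-3 - 5) = √(-8) = 2*I*√2 ≈ 2.8284*I)
l(n) = -5 + (4 + n)*(n + 2*I*√2) (l(n) = -5 + (n + 4)*(2*I*√2 + n) = -5 + (4 + n)*(n + 2*I*√2))
l(-8) + 297*(-183/(1/(-219 - 1*154))) = (-5 + (-8)² + 4*(-8) + 8*I*√2 + 2*I*(-8)*√2) + 297*(-183/(1/(-219 - 1*154))) = (-5 + 64 - 32 + 8*I*√2 - 16*I*√2) + 297*(-183/(1/(-219 - 154))) = (27 - 8*I*√2) + 297*(-183/(1/(-373))) = (27 - 8*I*√2) + 297*(-183/(-1/373)) = (27 - 8*I*√2) + 297*(-183*(-373)) = (27 - 8*I*√2) + 297*68259 = (27 - 8*I*√2) + 20272923 = 20272950 - 8*I*√2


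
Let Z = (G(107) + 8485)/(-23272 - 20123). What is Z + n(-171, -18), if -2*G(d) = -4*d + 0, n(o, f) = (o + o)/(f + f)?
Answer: 807107/86790 ≈ 9.2995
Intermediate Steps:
n(o, f) = o/f (n(o, f) = (2*o)/((2*f)) = (2*o)*(1/(2*f)) = o/f)
G(d) = 2*d (G(d) = -(-4*d + 0)/2 = -(-2)*d = 2*d)
Z = -8699/43395 (Z = (2*107 + 8485)/(-23272 - 20123) = (214 + 8485)/(-43395) = 8699*(-1/43395) = -8699/43395 ≈ -0.20046)
Z + n(-171, -18) = -8699/43395 - 171/(-18) = -8699/43395 - 171*(-1/18) = -8699/43395 + 19/2 = 807107/86790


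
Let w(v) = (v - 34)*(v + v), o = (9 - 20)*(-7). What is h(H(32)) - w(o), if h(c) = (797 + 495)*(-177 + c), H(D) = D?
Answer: -193962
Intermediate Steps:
o = 77 (o = -11*(-7) = 77)
h(c) = -228684 + 1292*c (h(c) = 1292*(-177 + c) = -228684 + 1292*c)
w(v) = 2*v*(-34 + v) (w(v) = (-34 + v)*(2*v) = 2*v*(-34 + v))
h(H(32)) - w(o) = (-228684 + 1292*32) - 2*77*(-34 + 77) = (-228684 + 41344) - 2*77*43 = -187340 - 1*6622 = -187340 - 6622 = -193962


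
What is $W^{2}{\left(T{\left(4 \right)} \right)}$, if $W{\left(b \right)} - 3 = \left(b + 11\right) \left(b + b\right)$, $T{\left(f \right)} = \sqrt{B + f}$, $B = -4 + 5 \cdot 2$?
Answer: $5369 + 1012 \sqrt{10} \approx 8569.2$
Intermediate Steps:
$B = 6$ ($B = -4 + 10 = 6$)
$T{\left(f \right)} = \sqrt{6 + f}$
$W{\left(b \right)} = 3 + 2 b \left(11 + b\right)$ ($W{\left(b \right)} = 3 + \left(b + 11\right) \left(b + b\right) = 3 + \left(11 + b\right) 2 b = 3 + 2 b \left(11 + b\right)$)
$W^{2}{\left(T{\left(4 \right)} \right)} = \left(3 + 2 \left(\sqrt{6 + 4}\right)^{2} + 22 \sqrt{6 + 4}\right)^{2} = \left(3 + 2 \left(\sqrt{10}\right)^{2} + 22 \sqrt{10}\right)^{2} = \left(3 + 2 \cdot 10 + 22 \sqrt{10}\right)^{2} = \left(3 + 20 + 22 \sqrt{10}\right)^{2} = \left(23 + 22 \sqrt{10}\right)^{2}$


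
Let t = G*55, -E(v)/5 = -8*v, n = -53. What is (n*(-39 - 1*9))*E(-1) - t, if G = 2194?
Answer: -222430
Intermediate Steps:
E(v) = 40*v (E(v) = -(-40)*v = 40*v)
t = 120670 (t = 2194*55 = 120670)
(n*(-39 - 1*9))*E(-1) - t = (-53*(-39 - 1*9))*(40*(-1)) - 1*120670 = -53*(-39 - 9)*(-40) - 120670 = -53*(-48)*(-40) - 120670 = 2544*(-40) - 120670 = -101760 - 120670 = -222430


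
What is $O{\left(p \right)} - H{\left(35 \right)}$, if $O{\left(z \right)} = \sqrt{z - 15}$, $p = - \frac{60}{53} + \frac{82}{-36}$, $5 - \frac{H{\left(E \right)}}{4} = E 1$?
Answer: $120 + \frac{i \sqrt{1861678}}{318} \approx 120.0 + 4.2907 i$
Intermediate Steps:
$H{\left(E \right)} = 20 - 4 E$ ($H{\left(E \right)} = 20 - 4 E 1 = 20 - 4 E$)
$p = - \frac{3253}{954}$ ($p = \left(-60\right) \frac{1}{53} + 82 \left(- \frac{1}{36}\right) = - \frac{60}{53} - \frac{41}{18} = - \frac{3253}{954} \approx -3.4099$)
$O{\left(z \right)} = \sqrt{-15 + z}$
$O{\left(p \right)} - H{\left(35 \right)} = \sqrt{-15 - \frac{3253}{954}} - \left(20 - 140\right) = \sqrt{- \frac{17563}{954}} - \left(20 - 140\right) = \frac{i \sqrt{1861678}}{318} - -120 = \frac{i \sqrt{1861678}}{318} + 120 = 120 + \frac{i \sqrt{1861678}}{318}$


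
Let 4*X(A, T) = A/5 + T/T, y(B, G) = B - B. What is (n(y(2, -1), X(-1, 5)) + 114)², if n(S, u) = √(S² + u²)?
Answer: 326041/25 ≈ 13042.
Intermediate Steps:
y(B, G) = 0
X(A, T) = ¼ + A/20 (X(A, T) = (A/5 + T/T)/4 = (A*(⅕) + 1)/4 = (A/5 + 1)/4 = (1 + A/5)/4 = ¼ + A/20)
(n(y(2, -1), X(-1, 5)) + 114)² = (√(0² + (¼ + (1/20)*(-1))²) + 114)² = (√(0 + (¼ - 1/20)²) + 114)² = (√(0 + (⅕)²) + 114)² = (√(0 + 1/25) + 114)² = (√(1/25) + 114)² = (⅕ + 114)² = (571/5)² = 326041/25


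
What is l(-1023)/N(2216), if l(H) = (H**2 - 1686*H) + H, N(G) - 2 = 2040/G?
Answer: 767368668/809 ≈ 9.4854e+5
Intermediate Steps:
N(G) = 2 + 2040/G
l(H) = H**2 - 1685*H
l(-1023)/N(2216) = (-1023*(-1685 - 1023))/(2 + 2040/2216) = (-1023*(-2708))/(2 + 2040*(1/2216)) = 2770284/(2 + 255/277) = 2770284/(809/277) = 2770284*(277/809) = 767368668/809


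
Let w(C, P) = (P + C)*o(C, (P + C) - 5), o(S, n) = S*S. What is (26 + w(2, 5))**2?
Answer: 2916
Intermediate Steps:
o(S, n) = S**2
w(C, P) = C**2*(C + P) (w(C, P) = (P + C)*C**2 = (C + P)*C**2 = C**2*(C + P))
(26 + w(2, 5))**2 = (26 + 2**2*(2 + 5))**2 = (26 + 4*7)**2 = (26 + 28)**2 = 54**2 = 2916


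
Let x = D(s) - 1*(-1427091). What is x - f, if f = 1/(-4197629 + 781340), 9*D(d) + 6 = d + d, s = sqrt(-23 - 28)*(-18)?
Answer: 1625117669258/1138763 - 4*I*sqrt(51) ≈ 1.4271e+6 - 28.566*I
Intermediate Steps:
s = -18*I*sqrt(51) (s = sqrt(-51)*(-18) = (I*sqrt(51))*(-18) = -18*I*sqrt(51) ≈ -128.55*I)
D(d) = -2/3 + 2*d/9 (D(d) = -2/3 + (d + d)/9 = -2/3 + (2*d)/9 = -2/3 + 2*d/9)
f = -1/3416289 (f = 1/(-3416289) = -1/3416289 ≈ -2.9272e-7)
x = 4281271/3 - 4*I*sqrt(51) (x = (-2/3 + 2*(-18*I*sqrt(51))/9) - 1*(-1427091) = (-2/3 - 4*I*sqrt(51)) + 1427091 = 4281271/3 - 4*I*sqrt(51) ≈ 1.4271e+6 - 28.566*I)
x - f = (4281271/3 - 4*I*sqrt(51)) - 1*(-1/3416289) = (4281271/3 - 4*I*sqrt(51)) + 1/3416289 = 1625117669258/1138763 - 4*I*sqrt(51)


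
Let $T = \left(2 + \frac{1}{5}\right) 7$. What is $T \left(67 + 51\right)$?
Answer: $\frac{9086}{5} \approx 1817.2$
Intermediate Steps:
$T = \frac{77}{5}$ ($T = \left(2 + \frac{1}{5}\right) 7 = \frac{11}{5} \cdot 7 = \frac{77}{5} \approx 15.4$)
$T \left(67 + 51\right) = \frac{77 \left(67 + 51\right)}{5} = \frac{77}{5} \cdot 118 = \frac{9086}{5}$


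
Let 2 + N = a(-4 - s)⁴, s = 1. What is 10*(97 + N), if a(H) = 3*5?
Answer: 507200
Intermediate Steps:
a(H) = 15
N = 50623 (N = -2 + 15⁴ = -2 + 50625 = 50623)
10*(97 + N) = 10*(97 + 50623) = 10*50720 = 507200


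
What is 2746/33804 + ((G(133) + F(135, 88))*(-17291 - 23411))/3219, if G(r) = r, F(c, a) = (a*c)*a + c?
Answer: -239796599654915/18135846 ≈ -1.3222e+7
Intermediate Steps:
F(c, a) = c + c*a**2 (F(c, a) = c*a**2 + c = c + c*a**2)
2746/33804 + ((G(133) + F(135, 88))*(-17291 - 23411))/3219 = 2746/33804 + ((133 + 135*(1 + 88**2))*(-17291 - 23411))/3219 = 2746*(1/33804) + ((133 + 135*(1 + 7744))*(-40702))*(1/3219) = 1373/16902 + ((133 + 135*7745)*(-40702))*(1/3219) = 1373/16902 + ((133 + 1045575)*(-40702))*(1/3219) = 1373/16902 + (1045708*(-40702))*(1/3219) = 1373/16902 - 42562407016*1/3219 = 1373/16902 - 42562407016/3219 = -239796599654915/18135846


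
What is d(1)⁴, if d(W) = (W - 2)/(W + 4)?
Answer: 1/625 ≈ 0.0016000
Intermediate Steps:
d(W) = (-2 + W)/(4 + W)
d(1)⁴ = ((-2 + 1)/(4 + 1))⁴ = (-1/5)⁴ = ((⅕)*(-1))⁴ = (-⅕)⁴ = 1/625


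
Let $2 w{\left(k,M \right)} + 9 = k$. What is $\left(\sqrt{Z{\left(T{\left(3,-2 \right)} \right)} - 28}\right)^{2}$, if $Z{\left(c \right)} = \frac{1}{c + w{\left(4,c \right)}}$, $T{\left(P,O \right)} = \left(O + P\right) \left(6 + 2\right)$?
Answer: $- \frac{306}{11} \approx -27.818$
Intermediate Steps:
$T{\left(P,O \right)} = 8 O + 8 P$ ($T{\left(P,O \right)} = \left(O + P\right) 8 = 8 O + 8 P$)
$w{\left(k,M \right)} = - \frac{9}{2} + \frac{k}{2}$
$Z{\left(c \right)} = \frac{1}{- \frac{5}{2} + c}$ ($Z{\left(c \right)} = \frac{1}{c + \left(- \frac{9}{2} + \frac{1}{2} \cdot 4\right)} = \frac{1}{c + \left(- \frac{9}{2} + 2\right)} = \frac{1}{c - \frac{5}{2}} = \frac{1}{- \frac{5}{2} + c}$)
$\left(\sqrt{Z{\left(T{\left(3,-2 \right)} \right)} - 28}\right)^{2} = \left(\sqrt{\frac{2}{-5 + 2 \left(8 \left(-2\right) + 8 \cdot 3\right)} - 28}\right)^{2} = \left(\sqrt{\frac{2}{-5 + 2 \left(-16 + 24\right)} - 28}\right)^{2} = \left(\sqrt{\frac{2}{-5 + 2 \cdot 8} - 28}\right)^{2} = \left(\sqrt{\frac{2}{-5 + 16} - 28}\right)^{2} = \left(\sqrt{\frac{2}{11} - 28}\right)^{2} = \left(\sqrt{- \frac{306}{11}}\right)^{2} = \left(\frac{3 i \sqrt{374}}{11}\right)^{2} = - \frac{306}{11}$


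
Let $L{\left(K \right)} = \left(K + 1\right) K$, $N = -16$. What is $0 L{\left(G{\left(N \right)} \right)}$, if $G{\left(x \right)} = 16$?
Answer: $0$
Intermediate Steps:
$L{\left(K \right)} = K \left(1 + K\right)$ ($L{\left(K \right)} = \left(1 + K\right) K = K \left(1 + K\right)$)
$0 L{\left(G{\left(N \right)} \right)} = 0 \cdot 16 \left(1 + 16\right) = 0 \cdot 16 \cdot 17 = 0 \cdot 272 = 0$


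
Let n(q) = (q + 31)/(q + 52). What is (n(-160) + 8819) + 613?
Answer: 339595/36 ≈ 9433.2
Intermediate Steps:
n(q) = (31 + q)/(52 + q)
(n(-160) + 8819) + 613 = ((31 - 160)/(52 - 160) + 8819) + 613 = (-129/(-108) + 8819) + 613 = (-1/108*(-129) + 8819) + 613 = (43/36 + 8819) + 613 = 317527/36 + 613 = 339595/36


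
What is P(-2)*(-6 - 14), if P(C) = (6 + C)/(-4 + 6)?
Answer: -40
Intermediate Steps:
P(C) = 3 + C/2 (P(C) = (6 + C)/2 = (6 + C)*(½) = 3 + C/2)
P(-2)*(-6 - 14) = (3 + (½)*(-2))*(-6 - 14) = (3 - 1)*(-20) = 2*(-20) = -40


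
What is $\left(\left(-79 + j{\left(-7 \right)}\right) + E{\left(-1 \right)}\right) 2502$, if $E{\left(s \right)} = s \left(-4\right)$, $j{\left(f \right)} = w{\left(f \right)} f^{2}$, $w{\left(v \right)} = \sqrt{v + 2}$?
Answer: $-187650 + 122598 i \sqrt{5} \approx -1.8765 \cdot 10^{5} + 2.7414 \cdot 10^{5} i$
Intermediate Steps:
$w{\left(v \right)} = \sqrt{2 + v}$
$j{\left(f \right)} = f^{2} \sqrt{2 + f}$ ($j{\left(f \right)} = \sqrt{2 + f} f^{2} = f^{2} \sqrt{2 + f}$)
$E{\left(s \right)} = - 4 s$
$\left(\left(-79 + j{\left(-7 \right)}\right) + E{\left(-1 \right)}\right) 2502 = \left(\left(-79 + \left(-7\right)^{2} \sqrt{2 - 7}\right) - -4\right) 2502 = \left(\left(-79 + 49 \sqrt{-5}\right) + 4\right) 2502 = \left(\left(-79 + 49 i \sqrt{5}\right) + 4\right) 2502 = \left(-75 + 49 i \sqrt{5}\right) 2502 = -187650 + 122598 i \sqrt{5}$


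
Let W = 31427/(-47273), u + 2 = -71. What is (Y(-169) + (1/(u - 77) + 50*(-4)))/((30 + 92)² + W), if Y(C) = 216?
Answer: 113407927/105536985750 ≈ 0.0010746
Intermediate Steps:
u = -73 (u = -2 - 71 = -73)
W = -31427/47273 (W = 31427*(-1/47273) = -31427/47273 ≈ -0.66480)
(Y(-169) + (1/(u - 77) + 50*(-4)))/((30 + 92)² + W) = (216 + (1/(-73 - 77) + 50*(-4)))/((30 + 92)² - 31427/47273) = (216 + (1/(-150) - 200))/(122² - 31427/47273) = (216 + (-1/150 - 200))/(14884 - 31427/47273) = (216 - 30001/150)/(703579905/47273) = (2399/150)*(47273/703579905) = 113407927/105536985750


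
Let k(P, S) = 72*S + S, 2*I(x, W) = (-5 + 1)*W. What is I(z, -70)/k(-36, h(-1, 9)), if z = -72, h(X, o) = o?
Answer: 140/657 ≈ 0.21309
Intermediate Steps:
I(x, W) = -2*W (I(x, W) = ((-5 + 1)*W)/2 = (-4*W)/2 = -2*W)
k(P, S) = 73*S
I(z, -70)/k(-36, h(-1, 9)) = (-2*(-70))/((73*9)) = 140/657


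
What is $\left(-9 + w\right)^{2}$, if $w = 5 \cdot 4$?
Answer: $121$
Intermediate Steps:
$w = 20$
$\left(-9 + w\right)^{2} = \left(-9 + 20\right)^{2} = 11^{2} = 121$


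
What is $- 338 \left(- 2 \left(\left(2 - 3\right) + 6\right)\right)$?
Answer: $3380$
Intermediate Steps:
$- 338 \left(- 2 \left(\left(2 - 3\right) + 6\right)\right) = - 338 \left(- 2 \left(-1 + 6\right)\right) = - 338 \left(\left(-2\right) 5\right) = \left(-338\right) \left(-10\right) = 3380$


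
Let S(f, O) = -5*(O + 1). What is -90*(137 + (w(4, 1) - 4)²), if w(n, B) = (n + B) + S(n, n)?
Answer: -64170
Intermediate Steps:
S(f, O) = -5 - 5*O (S(f, O) = -5*(1 + O) = -5 - 5*O)
w(n, B) = -5 + B - 4*n (w(n, B) = (n + B) + (-5 - 5*n) = (B + n) + (-5 - 5*n) = -5 + B - 4*n)
-90*(137 + (w(4, 1) - 4)²) = -90*(137 + ((-5 + 1 - 4*4) - 4)²) = -90*(137 + ((-5 + 1 - 16) - 4)²) = -90*(137 + (-20 - 4)²) = -90*(137 + (-24)²) = -90*(137 + 576) = -90*713 = -64170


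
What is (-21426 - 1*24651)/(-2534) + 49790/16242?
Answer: 437275247/20578614 ≈ 21.249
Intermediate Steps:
(-21426 - 1*24651)/(-2534) + 49790/16242 = (-21426 - 24651)*(-1/2534) + 49790*(1/16242) = -46077*(-1/2534) + 24895/8121 = 46077/2534 + 24895/8121 = 437275247/20578614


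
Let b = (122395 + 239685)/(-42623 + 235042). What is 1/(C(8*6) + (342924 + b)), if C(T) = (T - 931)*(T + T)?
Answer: 192419/49674481444 ≈ 3.8736e-6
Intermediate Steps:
b = 362080/192419 ≈ 1.8817
C(T) = 2*T*(-931 + T) (C(T) = (-931 + T)*(2*T) = 2*T*(-931 + T))
1/(C(8*6) + (342924 + b)) = 1/(2*(8*6)*(-931 + 8*6) + (342924 + 362080/192419)) = 1/(2*48*(-931 + 48) + 65985455236/192419) = 1/(2*48*(-883) + 65985455236/192419) = 1/(-84768 + 65985455236/192419) = 1/(49674481444/192419) = 192419/49674481444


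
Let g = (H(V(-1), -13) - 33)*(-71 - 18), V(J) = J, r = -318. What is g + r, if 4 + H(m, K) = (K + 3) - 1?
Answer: 3954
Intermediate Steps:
H(m, K) = -2 + K (H(m, K) = -4 + ((K + 3) - 1) = -4 + ((3 + K) - 1) = -4 + (2 + K) = -2 + K)
g = 4272 (g = ((-2 - 13) - 33)*(-71 - 18) = (-15 - 33)*(-89) = -48*(-89) = 4272)
g + r = 4272 - 318 = 3954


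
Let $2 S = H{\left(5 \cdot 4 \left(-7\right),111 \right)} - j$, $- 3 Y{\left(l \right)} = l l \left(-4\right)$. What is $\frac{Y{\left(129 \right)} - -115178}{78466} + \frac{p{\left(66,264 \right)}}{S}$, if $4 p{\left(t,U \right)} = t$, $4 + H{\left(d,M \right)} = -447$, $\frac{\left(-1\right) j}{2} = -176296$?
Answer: $\frac{8082252560}{4616978673} \approx 1.7505$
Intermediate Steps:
$j = 352592$ ($j = \left(-2\right) \left(-176296\right) = 352592$)
$H{\left(d,M \right)} = -451$ ($H{\left(d,M \right)} = -4 - 447 = -451$)
$p{\left(t,U \right)} = \frac{t}{4}$
$Y{\left(l \right)} = \frac{4 l^{2}}{3}$ ($Y{\left(l \right)} = - \frac{l l \left(-4\right)}{3} = - \frac{l^{2} \left(-4\right)}{3} = - \frac{\left(-4\right) l^{2}}{3} = \frac{4 l^{2}}{3}$)
$S = - \frac{353043}{2}$ ($S = \frac{-451 - 352592}{2} = \frac{1}{2} \left(-353043\right) = - \frac{353043}{2} \approx -1.7652 \cdot 10^{5}$)
$\frac{Y{\left(129 \right)} - -115178}{78466} + \frac{p{\left(66,264 \right)}}{S} = \frac{\frac{4 \cdot 129^{2}}{3} - -115178}{78466} + \frac{\frac{1}{4} \cdot 66}{- \frac{353043}{2}} = \left(\frac{4}{3} \cdot 16641 + 115178\right) \frac{1}{78466} + \frac{33}{2} \left(- \frac{2}{353043}\right) = \left(22188 + 115178\right) \frac{1}{78466} - \frac{11}{117681} = 137366 \cdot \frac{1}{78466} - \frac{11}{117681} = \frac{68683}{39233} - \frac{11}{117681} = \frac{8082252560}{4616978673}$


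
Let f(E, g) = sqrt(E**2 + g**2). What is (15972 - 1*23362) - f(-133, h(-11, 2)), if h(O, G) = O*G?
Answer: -7390 - sqrt(18173) ≈ -7524.8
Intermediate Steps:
h(O, G) = G*O
(15972 - 1*23362) - f(-133, h(-11, 2)) = (15972 - 1*23362) - sqrt((-133)**2 + (2*(-11))**2) = (15972 - 23362) - sqrt(17689 + (-22)**2) = -7390 - sqrt(17689 + 484) = -7390 - sqrt(18173)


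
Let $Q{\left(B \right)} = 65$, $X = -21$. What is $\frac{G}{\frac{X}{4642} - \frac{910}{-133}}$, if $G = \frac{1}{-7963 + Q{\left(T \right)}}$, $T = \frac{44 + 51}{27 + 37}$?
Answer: $- \frac{4009}{216498899} \approx -1.8517 \cdot 10^{-5}$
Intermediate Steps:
$T = \frac{95}{64} \approx 1.4844$
$G = - \frac{1}{7898}$ ($G = \frac{1}{-7963 + 65} = \frac{1}{-7898} = - \frac{1}{7898} \approx -0.00012661$)
$\frac{G}{\frac{X}{4642} - \frac{910}{-133}} = - \frac{1}{7898 \left(- \frac{21}{4642} - \frac{910}{-133}\right)} = - \frac{1}{7898 \left(\left(-21\right) \frac{1}{4642} - - \frac{130}{19}\right)} = - \frac{1}{7898 \left(- \frac{21}{4642} + \frac{130}{19}\right)} = - \frac{1}{7898 \cdot \frac{603061}{88198}} = \left(- \frac{1}{7898}\right) \frac{88198}{603061} = - \frac{4009}{216498899}$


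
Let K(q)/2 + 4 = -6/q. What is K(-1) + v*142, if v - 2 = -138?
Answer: -19308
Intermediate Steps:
v = -136 (v = 2 - 138 = -136)
K(q) = -8 - 12/q (K(q) = -8 + 2*(-6/q) = -8 - 12/q)
K(-1) + v*142 = (-8 - 12/(-1)) - 136*142 = (-8 - 12*(-1)) - 19312 = (-8 + 12) - 19312 = 4 - 19312 = -19308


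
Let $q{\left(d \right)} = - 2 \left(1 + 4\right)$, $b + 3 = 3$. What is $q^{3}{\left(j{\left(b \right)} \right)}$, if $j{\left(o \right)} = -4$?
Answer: $-1000$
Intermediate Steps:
$b = 0$ ($b = -3 + 3 = 0$)
$q{\left(d \right)} = -10$ ($q{\left(d \right)} = \left(-2\right) 5 = -10$)
$q^{3}{\left(j{\left(b \right)} \right)} = \left(-10\right)^{3} = -1000$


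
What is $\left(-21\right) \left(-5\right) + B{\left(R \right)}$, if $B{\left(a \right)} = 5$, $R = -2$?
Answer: $110$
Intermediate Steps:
$\left(-21\right) \left(-5\right) + B{\left(R \right)} = \left(-21\right) \left(-5\right) + 5 = 105 + 5 = 110$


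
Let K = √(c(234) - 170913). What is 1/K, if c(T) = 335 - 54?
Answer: -I*√42658/85316 ≈ -0.0024209*I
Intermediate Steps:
c(T) = 281
K = 2*I*√42658 (K = √(281 - 170913) = √(-170632) = 2*I*√42658 ≈ 413.08*I)
1/K = 1/(2*I*√42658) = -I*√42658/85316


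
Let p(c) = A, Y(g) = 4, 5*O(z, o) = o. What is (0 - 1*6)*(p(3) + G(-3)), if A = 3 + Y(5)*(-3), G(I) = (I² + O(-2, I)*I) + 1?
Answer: -84/5 ≈ -16.800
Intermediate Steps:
O(z, o) = o/5
G(I) = 1 + 6*I²/5 (G(I) = (I² + (I/5)*I) + 1 = (I² + I²/5) + 1 = 6*I²/5 + 1 = 1 + 6*I²/5)
A = -9 (A = 3 + 4*(-3) = 3 - 12 = -9)
p(c) = -9
(0 - 1*6)*(p(3) + G(-3)) = (0 - 1*6)*(-9 + (1 + (6/5)*(-3)²)) = (0 - 6)*(-9 + (1 + (6/5)*9)) = -6*(-9 + (1 + 54/5)) = -6*(-9 + 59/5) = -6*14/5 = -84/5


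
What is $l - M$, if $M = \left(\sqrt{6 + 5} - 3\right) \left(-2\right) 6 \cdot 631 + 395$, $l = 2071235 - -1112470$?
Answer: $3160594 + 7572 \sqrt{11} \approx 3.1857 \cdot 10^{6}$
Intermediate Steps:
$l = 3183705$ ($l = 2071235 + 1112470 = 3183705$)
$M = 23111 - 7572 \sqrt{11}$ ($M = \left(\sqrt{11} - 3\right) \left(-2\right) 6 \cdot 631 + 395 = \left(-3 + \sqrt{11}\right) \left(-2\right) 6 \cdot 631 + 395 = \left(6 - 2 \sqrt{11}\right) 6 \cdot 631 + 395 = \left(36 - 12 \sqrt{11}\right) 631 + 395 = \left(22716 - 7572 \sqrt{11}\right) + 395 = 23111 - 7572 \sqrt{11} \approx -2002.5$)
$l - M = 3183705 - \left(23111 - 7572 \sqrt{11}\right) = 3160594 + 7572 \sqrt{11}$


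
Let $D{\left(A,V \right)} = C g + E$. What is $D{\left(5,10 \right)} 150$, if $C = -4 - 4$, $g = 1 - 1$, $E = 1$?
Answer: $150$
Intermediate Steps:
$g = 0$ ($g = 1 - 1 = 0$)
$C = -8$
$D{\left(A,V \right)} = 1$ ($D{\left(A,V \right)} = \left(-8\right) 0 + 1 = 0 + 1 = 1$)
$D{\left(5,10 \right)} 150 = 1 \cdot 150 = 150$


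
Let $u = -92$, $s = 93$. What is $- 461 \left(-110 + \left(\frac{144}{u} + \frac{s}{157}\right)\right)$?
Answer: $\frac{184733303}{3611} \approx 51159.0$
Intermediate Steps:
$- 461 \left(-110 + \left(\frac{144}{u} + \frac{s}{157}\right)\right) = - 461 \left(-110 + \left(\frac{144}{-92} + \frac{93}{157}\right)\right) = - 461 \left(-110 + \left(144 \left(- \frac{1}{92}\right) + 93 \cdot \frac{1}{157}\right)\right) = - 461 \left(-110 + \left(- \frac{36}{23} + \frac{93}{157}\right)\right) = - 461 \left(-110 - \frac{3513}{3611}\right) = \left(-461\right) \left(- \frac{400723}{3611}\right) = \frac{184733303}{3611}$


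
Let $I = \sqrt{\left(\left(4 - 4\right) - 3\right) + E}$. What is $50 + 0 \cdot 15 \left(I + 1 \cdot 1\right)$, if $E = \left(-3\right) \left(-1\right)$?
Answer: $50$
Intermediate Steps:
$E = 3$
$I = 0$ ($I = \sqrt{\left(\left(4 - 4\right) - 3\right) + 3} = \sqrt{\left(0 - 3\right) + 3} = \sqrt{-3 + 3} = \sqrt{0} = 0$)
$50 + 0 \cdot 15 \left(I + 1 \cdot 1\right) = 50 + 0 \cdot 15 \left(0 + 1 \cdot 1\right) = 50 + 0 \left(0 + 1\right) = 50 + 0 \cdot 1 = 50 + 0 = 50$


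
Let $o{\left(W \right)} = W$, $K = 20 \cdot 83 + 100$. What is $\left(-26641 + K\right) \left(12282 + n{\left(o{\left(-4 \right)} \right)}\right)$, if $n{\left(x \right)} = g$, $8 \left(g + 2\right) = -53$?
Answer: $- \frac{2442990747}{8} \approx -3.0537 \cdot 10^{8}$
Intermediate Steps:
$K = 1760$ ($K = 1660 + 100 = 1760$)
$g = - \frac{69}{8}$ ($g = -2 + \frac{1}{8} \left(-53\right) = -2 - \frac{53}{8} = - \frac{69}{8} \approx -8.625$)
$n{\left(x \right)} = - \frac{69}{8}$
$\left(-26641 + K\right) \left(12282 + n{\left(o{\left(-4 \right)} \right)}\right) = \left(-26641 + 1760\right) \left(12282 - \frac{69}{8}\right) = \left(-24881\right) \frac{98187}{8} = - \frac{2442990747}{8}$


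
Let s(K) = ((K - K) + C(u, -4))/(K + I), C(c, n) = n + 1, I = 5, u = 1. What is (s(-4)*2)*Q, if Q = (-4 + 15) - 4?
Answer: -42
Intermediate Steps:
Q = 7 (Q = 11 - 4 = 7)
C(c, n) = 1 + n
s(K) = -3/(5 + K) (s(K) = ((K - K) + (1 - 4))/(K + 5) = (0 - 3)/(5 + K) = -3/(5 + K))
(s(-4)*2)*Q = (-3/(5 - 4)*2)*7 = (-3/1*2)*7 = (-3*1*2)*7 = -3*2*7 = -6*7 = -42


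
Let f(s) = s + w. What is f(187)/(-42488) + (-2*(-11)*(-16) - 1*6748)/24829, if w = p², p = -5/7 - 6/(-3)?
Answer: -536110517/1846135466 ≈ -0.29040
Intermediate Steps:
p = 9/7 (p = -5*⅐ - 6*(-⅓) = -5/7 + 2 = 9/7 ≈ 1.2857)
w = 81/49 (w = (9/7)² = 81/49 ≈ 1.6531)
f(s) = 81/49 + s (f(s) = s + 81/49 = 81/49 + s)
f(187)/(-42488) + (-2*(-11)*(-16) - 1*6748)/24829 = (81/49 + 187)/(-42488) + (-2*(-11)*(-16) - 1*6748)/24829 = (9244/49)*(-1/42488) + (22*(-16) - 6748)*(1/24829) = -2311/520478 + (-352 - 6748)*(1/24829) = -2311/520478 - 7100*1/24829 = -2311/520478 - 7100/24829 = -536110517/1846135466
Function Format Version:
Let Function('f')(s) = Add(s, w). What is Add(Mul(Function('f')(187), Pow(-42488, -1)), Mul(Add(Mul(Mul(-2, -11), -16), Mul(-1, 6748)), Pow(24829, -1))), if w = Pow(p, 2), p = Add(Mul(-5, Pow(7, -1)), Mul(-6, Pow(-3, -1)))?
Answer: Rational(-536110517, 1846135466) ≈ -0.29040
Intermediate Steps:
p = Rational(9, 7) (p = Add(Mul(-5, Rational(1, 7)), Mul(-6, Rational(-1, 3))) = Add(Rational(-5, 7), 2) = Rational(9, 7) ≈ 1.2857)
w = Rational(81, 49) (w = Pow(Rational(9, 7), 2) = Rational(81, 49) ≈ 1.6531)
Function('f')(s) = Add(Rational(81, 49), s) (Function('f')(s) = Add(s, Rational(81, 49)) = Add(Rational(81, 49), s))
Add(Mul(Function('f')(187), Pow(-42488, -1)), Mul(Add(Mul(Mul(-2, -11), -16), Mul(-1, 6748)), Pow(24829, -1))) = Add(Mul(Add(Rational(81, 49), 187), Pow(-42488, -1)), Mul(Add(Mul(Mul(-2, -11), -16), Mul(-1, 6748)), Pow(24829, -1))) = Add(Mul(Rational(9244, 49), Rational(-1, 42488)), Mul(Add(Mul(22, -16), -6748), Rational(1, 24829))) = Add(Rational(-2311, 520478), Mul(Add(-352, -6748), Rational(1, 24829))) = Add(Rational(-2311, 520478), Mul(-7100, Rational(1, 24829))) = Add(Rational(-2311, 520478), Rational(-7100, 24829)) = Rational(-536110517, 1846135466)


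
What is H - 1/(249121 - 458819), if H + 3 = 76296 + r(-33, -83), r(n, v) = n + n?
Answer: 15984649447/209698 ≈ 76227.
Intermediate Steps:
r(n, v) = 2*n
H = 76227 (H = -3 + (76296 + 2*(-33)) = -3 + (76296 - 66) = -3 + 76230 = 76227)
H - 1/(249121 - 458819) = 76227 - 1/(249121 - 458819) = 76227 - 1/(-209698) = 76227 - 1*(-1/209698) = 76227 + 1/209698 = 15984649447/209698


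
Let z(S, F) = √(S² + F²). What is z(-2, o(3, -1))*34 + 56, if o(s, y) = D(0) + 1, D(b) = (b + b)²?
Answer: 56 + 34*√5 ≈ 132.03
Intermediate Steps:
D(b) = 4*b² (D(b) = (2*b)² = 4*b²)
o(s, y) = 1 (o(s, y) = 4*0² + 1 = 4*0 + 1 = 0 + 1 = 1)
z(S, F) = √(F² + S²)
z(-2, o(3, -1))*34 + 56 = √(1² + (-2)²)*34 + 56 = √(1 + 4)*34 + 56 = √5*34 + 56 = 34*√5 + 56 = 56 + 34*√5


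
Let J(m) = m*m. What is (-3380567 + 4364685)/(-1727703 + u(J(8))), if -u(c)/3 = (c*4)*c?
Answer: -984118/1776855 ≈ -0.55385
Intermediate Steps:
J(m) = m²
u(c) = -12*c² (u(c) = -3*c*4*c = -3*4*c*c = -12*c²)
(-3380567 + 4364685)/(-1727703 + u(J(8))) = (-3380567 + 4364685)/(-1727703 - 12*(8²)²) = 984118/(-1727703 - 12*64²) = 984118/(-1727703 - 12*4096) = 984118/(-1727703 - 49152) = 984118/(-1776855) = 984118*(-1/1776855) = -984118/1776855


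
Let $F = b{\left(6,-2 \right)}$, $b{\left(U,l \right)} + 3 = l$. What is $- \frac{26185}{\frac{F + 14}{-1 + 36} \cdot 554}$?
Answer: $- \frac{916475}{4986} \approx -183.81$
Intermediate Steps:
$b{\left(U,l \right)} = -3 + l$
$F = -5$ ($F = -3 - 2 = -5$)
$- \frac{26185}{\frac{F + 14}{-1 + 36} \cdot 554} = - \frac{26185}{\frac{-5 + 14}{-1 + 36} \cdot 554} = - \frac{26185}{\frac{9}{35} \cdot 554} = - \frac{26185}{\frac{4986}{35}} = \left(-26185\right) \frac{35}{4986} = - \frac{916475}{4986}$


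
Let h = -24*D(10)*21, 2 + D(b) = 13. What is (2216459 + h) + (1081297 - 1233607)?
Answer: 2058605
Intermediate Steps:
D(b) = 11 (D(b) = -2 + 13 = 11)
h = -5544 (h = -24*11*21 = -264*21 = -5544)
(2216459 + h) + (1081297 - 1233607) = (2216459 - 5544) + (1081297 - 1233607) = 2210915 - 152310 = 2058605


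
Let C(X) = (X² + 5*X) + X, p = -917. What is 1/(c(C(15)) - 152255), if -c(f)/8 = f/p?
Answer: -131/19945045 ≈ -6.5681e-6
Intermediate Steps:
C(X) = X² + 6*X
c(f) = 8*f/917 (c(f) = -8*f/(-917) = -8*f*(-1)/917 = -(-8)*f/917 = 8*f/917)
1/(c(C(15)) - 152255) = 1/(8*(15*(6 + 15))/917 - 152255) = 1/(8*(15*21)/917 - 152255) = 1/((8/917)*315 - 152255) = 1/(360/131 - 152255) = 1/(-19945045/131) = -131/19945045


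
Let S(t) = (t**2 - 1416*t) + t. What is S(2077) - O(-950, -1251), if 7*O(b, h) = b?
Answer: 9625768/7 ≈ 1.3751e+6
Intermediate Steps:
S(t) = t**2 - 1415*t
O(b, h) = b/7
S(2077) - O(-950, -1251) = 2077*(-1415 + 2077) - (-950)/7 = 2077*662 - 1*(-950/7) = 1374974 + 950/7 = 9625768/7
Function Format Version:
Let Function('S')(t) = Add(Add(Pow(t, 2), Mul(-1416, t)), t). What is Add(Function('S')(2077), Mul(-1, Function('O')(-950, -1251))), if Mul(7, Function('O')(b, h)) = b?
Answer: Rational(9625768, 7) ≈ 1.3751e+6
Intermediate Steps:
Function('S')(t) = Add(Pow(t, 2), Mul(-1415, t))
Function('O')(b, h) = Mul(Rational(1, 7), b)
Add(Function('S')(2077), Mul(-1, Function('O')(-950, -1251))) = Add(Mul(2077, Add(-1415, 2077)), Mul(-1, Mul(Rational(1, 7), -950))) = Add(Mul(2077, 662), Mul(-1, Rational(-950, 7))) = Add(1374974, Rational(950, 7)) = Rational(9625768, 7)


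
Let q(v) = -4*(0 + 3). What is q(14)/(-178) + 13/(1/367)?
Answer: 424625/89 ≈ 4771.1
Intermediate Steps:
q(v) = -12 (q(v) = -4*3 = -12)
q(14)/(-178) + 13/(1/367) = -12/(-178) + 13/(1/367) = -12*(-1/178) + 13/(1/367) = 6/89 + 13*367 = 6/89 + 4771 = 424625/89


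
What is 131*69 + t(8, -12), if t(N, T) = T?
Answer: 9027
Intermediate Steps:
131*69 + t(8, -12) = 131*69 - 12 = 9039 - 12 = 9027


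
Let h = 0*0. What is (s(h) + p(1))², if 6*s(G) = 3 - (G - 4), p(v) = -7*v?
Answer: 1225/36 ≈ 34.028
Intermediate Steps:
h = 0
s(G) = 7/6 - G/6 (s(G) = (3 - (G - 4))/6 = (3 - (-4 + G))/6 = (3 + (4 - G))/6 = (7 - G)/6 = 7/6 - G/6)
(s(h) + p(1))² = ((7/6 - ⅙*0) - 7*1)² = ((7/6 + 0) - 7)² = (7/6 - 7)² = (-35/6)² = 1225/36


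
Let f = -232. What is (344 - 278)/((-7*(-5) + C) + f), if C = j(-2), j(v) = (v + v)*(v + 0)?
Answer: -22/63 ≈ -0.34921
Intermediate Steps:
j(v) = 2*v**2 (j(v) = (2*v)*v = 2*v**2)
C = 8 (C = 2*(-2)**2 = 2*4 = 8)
(344 - 278)/((-7*(-5) + C) + f) = (344 - 278)/((-7*(-5) + 8) - 232) = 66/((35 + 8) - 232) = 66/(43 - 232) = 66/(-189) = 66*(-1/189) = -22/63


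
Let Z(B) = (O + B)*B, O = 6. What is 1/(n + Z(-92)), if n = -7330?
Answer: 1/582 ≈ 0.0017182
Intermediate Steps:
Z(B) = B*(6 + B) (Z(B) = (6 + B)*B = B*(6 + B))
1/(n + Z(-92)) = 1/(-7330 - 92*(6 - 92)) = 1/(-7330 - 92*(-86)) = 1/(-7330 + 7912) = 1/582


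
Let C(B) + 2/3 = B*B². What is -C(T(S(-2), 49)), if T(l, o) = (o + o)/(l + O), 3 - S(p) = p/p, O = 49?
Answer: -852758/132651 ≈ -6.4286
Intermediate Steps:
S(p) = 2 (S(p) = 3 - p/p = 3 - 1*1 = 3 - 1 = 2)
T(l, o) = 2*o/(49 + l) (T(l, o) = (o + o)/(l + 49) = (2*o)/(49 + l) = 2*o/(49 + l))
C(B) = -⅔ + B³ (C(B) = -⅔ + B*B² = -⅔ + B³)
-C(T(S(-2), 49)) = -(-⅔ + (2*49/(49 + 2))³) = -(-⅔ + (2*49/51)³) = -(-⅔ + (2*49*(1/51))³) = -(-⅔ + (98/51)³) = -(-⅔ + 941192/132651) = -1*852758/132651 = -852758/132651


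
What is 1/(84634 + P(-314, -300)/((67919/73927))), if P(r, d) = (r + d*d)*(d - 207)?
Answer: -67919/3355771722808 ≈ -2.0239e-8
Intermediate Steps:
P(r, d) = (-207 + d)*(r + d**2) (P(r, d) = (r + d**2)*(-207 + d) = (-207 + d)*(r + d**2))
1/(84634 + P(-314, -300)/((67919/73927))) = 1/(84634 + ((-300)**3 - 207*(-314) - 207*(-300)**2 - 300*(-314))/((67919/73927))) = 1/(84634 + (-27000000 + 64998 - 207*90000 + 94200)/((67919*(1/73927)))) = 1/(84634 + (-27000000 + 64998 - 18630000 + 94200)/(67919/73927)) = 1/(84634 - 45470802*73927/67919) = 1/(84634 - 3361519979454/67919) = 1/(-3355771722808/67919) = -67919/3355771722808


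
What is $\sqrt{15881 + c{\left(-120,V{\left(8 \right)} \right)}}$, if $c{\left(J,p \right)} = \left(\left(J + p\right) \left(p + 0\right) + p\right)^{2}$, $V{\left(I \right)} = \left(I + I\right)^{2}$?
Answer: $\sqrt{1230061065} \approx 35072.0$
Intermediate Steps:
$V{\left(I \right)} = 4 I^{2}$ ($V{\left(I \right)} = \left(2 I\right)^{2} = 4 I^{2}$)
$c{\left(J,p \right)} = \left(p + p \left(J + p\right)\right)^{2}$ ($c{\left(J,p \right)} = \left(\left(J + p\right) p + p\right)^{2} = \left(p \left(J + p\right) + p\right)^{2} = \left(p + p \left(J + p\right)\right)^{2}$)
$\sqrt{15881 + c{\left(-120,V{\left(8 \right)} \right)}} = \sqrt{15881 + \left(4 \cdot 8^{2}\right)^{2} \left(1 - 120 + 4 \cdot 8^{2}\right)^{2}} = \sqrt{15881 + \left(4 \cdot 64\right)^{2} \left(1 - 120 + 4 \cdot 64\right)^{2}} = \sqrt{15881 + 256^{2} \left(1 - 120 + 256\right)^{2}} = \sqrt{15881 + 65536 \cdot 137^{2}} = \sqrt{15881 + 65536 \cdot 18769} = \sqrt{15881 + 1230045184} = \sqrt{1230061065}$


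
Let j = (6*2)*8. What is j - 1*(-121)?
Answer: 217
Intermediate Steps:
j = 96 (j = 12*8 = 96)
j - 1*(-121) = 96 - 1*(-121) = 96 + 121 = 217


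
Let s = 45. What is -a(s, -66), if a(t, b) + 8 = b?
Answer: 74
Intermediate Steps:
a(t, b) = -8 + b
-a(s, -66) = -(-8 - 66) = -1*(-74) = 74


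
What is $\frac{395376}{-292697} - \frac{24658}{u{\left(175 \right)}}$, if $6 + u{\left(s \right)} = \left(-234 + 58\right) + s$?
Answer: $\frac{7214554994}{2048879} \approx 3521.2$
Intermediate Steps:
$u{\left(s \right)} = -182 + s$ ($u{\left(s \right)} = -6 + \left(\left(-234 + 58\right) + s\right) = -6 + \left(-176 + s\right) = -182 + s$)
$\frac{395376}{-292697} - \frac{24658}{u{\left(175 \right)}} = \frac{395376}{-292697} - \frac{24658}{-182 + 175} = 395376 \left(- \frac{1}{292697}\right) - \frac{24658}{-7} = - \frac{395376}{292697} - - \frac{24658}{7} = - \frac{395376}{292697} + \frac{24658}{7} = \frac{7214554994}{2048879}$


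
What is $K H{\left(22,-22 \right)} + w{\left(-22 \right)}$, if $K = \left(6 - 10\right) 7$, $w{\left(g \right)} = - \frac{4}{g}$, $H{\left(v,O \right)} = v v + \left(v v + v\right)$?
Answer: $- \frac{304918}{11} \approx -27720.0$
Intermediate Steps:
$H{\left(v,O \right)} = v + 2 v^{2}$ ($H{\left(v,O \right)} = v^{2} + \left(v^{2} + v\right) = v^{2} + \left(v + v^{2}\right) = v + 2 v^{2}$)
$K = -28$ ($K = \left(-4\right) 7 = -28$)
$K H{\left(22,-22 \right)} + w{\left(-22 \right)} = - 28 \cdot 22 \left(1 + 2 \cdot 22\right) - \frac{4}{-22} = - 28 \cdot 22 \left(1 + 44\right) - - \frac{2}{11} = - 28 \cdot 22 \cdot 45 + \frac{2}{11} = \left(-28\right) 990 + \frac{2}{11} = -27720 + \frac{2}{11} = - \frac{304918}{11}$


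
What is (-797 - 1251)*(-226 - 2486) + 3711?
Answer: 5557887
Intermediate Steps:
(-797 - 1251)*(-226 - 2486) + 3711 = -2048*(-2712) + 3711 = 5554176 + 3711 = 5557887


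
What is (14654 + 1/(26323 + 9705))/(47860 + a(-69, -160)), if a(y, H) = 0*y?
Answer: 527954313/1724300080 ≈ 0.30618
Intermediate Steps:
a(y, H) = 0
(14654 + 1/(26323 + 9705))/(47860 + a(-69, -160)) = (14654 + 1/(26323 + 9705))/(47860 + 0) = (14654 + 1/36028)/47860 = (14654 + 1/36028)*(1/47860) = (527954313/36028)*(1/47860) = 527954313/1724300080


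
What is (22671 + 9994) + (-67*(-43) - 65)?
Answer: 35481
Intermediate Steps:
(22671 + 9994) + (-67*(-43) - 65) = 32665 + (2881 - 65) = 32665 + 2816 = 35481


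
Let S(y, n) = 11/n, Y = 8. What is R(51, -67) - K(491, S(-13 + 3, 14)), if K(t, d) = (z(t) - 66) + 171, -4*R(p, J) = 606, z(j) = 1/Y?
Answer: -2053/8 ≈ -256.63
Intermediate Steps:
z(j) = ⅛ (z(j) = 1/8 = ⅛)
R(p, J) = -303/2 (R(p, J) = -¼*606 = -303/2)
K(t, d) = 841/8 (K(t, d) = (⅛ - 66) + 171 = -527/8 + 171 = 841/8)
R(51, -67) - K(491, S(-13 + 3, 14)) = -303/2 - 1*841/8 = -303/2 - 841/8 = -2053/8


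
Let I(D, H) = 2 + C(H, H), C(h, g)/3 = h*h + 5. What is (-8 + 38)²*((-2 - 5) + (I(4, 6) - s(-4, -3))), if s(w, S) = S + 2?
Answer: 107100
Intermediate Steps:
C(h, g) = 15 + 3*h² (C(h, g) = 3*(h*h + 5) = 3*(h² + 5) = 3*(5 + h²) = 15 + 3*h²)
I(D, H) = 17 + 3*H² (I(D, H) = 2 + (15 + 3*H²) = 17 + 3*H²)
s(w, S) = 2 + S
(-8 + 38)²*((-2 - 5) + (I(4, 6) - s(-4, -3))) = (-8 + 38)²*((-2 - 5) + ((17 + 3*6²) - (2 - 3))) = 30²*(-7 + ((17 + 3*36) - 1*(-1))) = 900*(-7 + ((17 + 108) + 1)) = 900*(-7 + (125 + 1)) = 900*(-7 + 126) = 900*119 = 107100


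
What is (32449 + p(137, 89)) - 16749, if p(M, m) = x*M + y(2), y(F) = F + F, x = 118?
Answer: 31870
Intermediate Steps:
y(F) = 2*F
p(M, m) = 4 + 118*M (p(M, m) = 118*M + 2*2 = 118*M + 4 = 4 + 118*M)
(32449 + p(137, 89)) - 16749 = (32449 + (4 + 118*137)) - 16749 = (32449 + (4 + 16166)) - 16749 = (32449 + 16170) - 16749 = 48619 - 16749 = 31870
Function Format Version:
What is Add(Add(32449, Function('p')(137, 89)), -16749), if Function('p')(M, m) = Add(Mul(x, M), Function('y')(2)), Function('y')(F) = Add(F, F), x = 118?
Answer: 31870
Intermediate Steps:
Function('y')(F) = Mul(2, F)
Function('p')(M, m) = Add(4, Mul(118, M)) (Function('p')(M, m) = Add(Mul(118, M), Mul(2, 2)) = Add(Mul(118, M), 4) = Add(4, Mul(118, M)))
Add(Add(32449, Function('p')(137, 89)), -16749) = Add(Add(32449, Add(4, Mul(118, 137))), -16749) = Add(Add(32449, Add(4, 16166)), -16749) = Add(Add(32449, 16170), -16749) = Add(48619, -16749) = 31870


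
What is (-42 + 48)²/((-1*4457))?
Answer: -36/4457 ≈ -0.0080772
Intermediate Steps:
(-42 + 48)²/((-1*4457)) = 6²/(-4457) = 36*(-1/4457) = -36/4457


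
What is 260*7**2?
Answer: 12740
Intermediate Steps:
260*7**2 = 260*49 = 12740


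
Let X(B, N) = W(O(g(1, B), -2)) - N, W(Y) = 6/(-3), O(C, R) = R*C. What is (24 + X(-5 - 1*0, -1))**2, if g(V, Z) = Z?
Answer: 529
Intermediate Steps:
O(C, R) = C*R
W(Y) = -2 (W(Y) = 6*(-1/3) = -2)
X(B, N) = -2 - N
(24 + X(-5 - 1*0, -1))**2 = (24 + (-2 - 1*(-1)))**2 = (24 + (-2 + 1))**2 = (24 - 1)**2 = 23**2 = 529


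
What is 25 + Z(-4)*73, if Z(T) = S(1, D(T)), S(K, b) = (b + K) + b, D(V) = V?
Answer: -486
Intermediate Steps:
S(K, b) = K + 2*b (S(K, b) = (K + b) + b = K + 2*b)
Z(T) = 1 + 2*T
25 + Z(-4)*73 = 25 + (1 + 2*(-4))*73 = 25 + (1 - 8)*73 = 25 - 7*73 = 25 - 511 = -486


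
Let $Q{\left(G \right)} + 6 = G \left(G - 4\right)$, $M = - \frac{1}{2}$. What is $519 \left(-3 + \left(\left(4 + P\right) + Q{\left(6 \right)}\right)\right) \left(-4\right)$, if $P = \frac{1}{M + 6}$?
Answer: $- \frac{164004}{11} \approx -14909.0$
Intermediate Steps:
$M = - \frac{1}{2}$ ($M = \left(-1\right) \frac{1}{2} = - \frac{1}{2} \approx -0.5$)
$P = \frac{2}{11}$ ($P = \frac{1}{- \frac{1}{2} + 6} = \frac{1}{\frac{11}{2}} = \frac{2}{11} \approx 0.18182$)
$Q{\left(G \right)} = -6 + G \left(-4 + G\right)$ ($Q{\left(G \right)} = -6 + G \left(G - 4\right) = -6 + G \left(-4 + G\right)$)
$519 \left(-3 + \left(\left(4 + P\right) + Q{\left(6 \right)}\right)\right) \left(-4\right) = 519 \left(-3 + \left(\left(4 + \frac{2}{11}\right) - \left(30 - 36\right)\right)\right) \left(-4\right) = 519 \left(-3 + \left(\frac{46}{11} - -6\right)\right) \left(-4\right) = 519 \left(-3 + \left(\frac{46}{11} + 6\right)\right) \left(-4\right) = 519 \left(-3 + \frac{112}{11}\right) \left(-4\right) = 519 \cdot \frac{79}{11} \left(-4\right) = 519 \left(- \frac{316}{11}\right) = - \frac{164004}{11}$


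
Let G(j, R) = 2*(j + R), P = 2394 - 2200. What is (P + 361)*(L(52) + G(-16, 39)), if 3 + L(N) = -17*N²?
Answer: -25488375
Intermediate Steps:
P = 194
L(N) = -3 - 17*N²
G(j, R) = 2*R + 2*j (G(j, R) = 2*(R + j) = 2*R + 2*j)
(P + 361)*(L(52) + G(-16, 39)) = (194 + 361)*((-3 - 17*52²) + (2*39 + 2*(-16))) = 555*((-3 - 17*2704) + (78 - 32)) = 555*((-3 - 45968) + 46) = 555*(-45971 + 46) = 555*(-45925) = -25488375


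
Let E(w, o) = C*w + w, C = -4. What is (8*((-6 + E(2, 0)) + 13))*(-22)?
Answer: -176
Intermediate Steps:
E(w, o) = -3*w (E(w, o) = -4*w + w = -3*w)
(8*((-6 + E(2, 0)) + 13))*(-22) = (8*((-6 - 3*2) + 13))*(-22) = (8*((-6 - 6) + 13))*(-22) = (8*(-12 + 13))*(-22) = (8*1)*(-22) = 8*(-22) = -176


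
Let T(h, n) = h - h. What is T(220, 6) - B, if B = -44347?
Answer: 44347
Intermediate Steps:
T(h, n) = 0
T(220, 6) - B = 0 - 1*(-44347) = 0 + 44347 = 44347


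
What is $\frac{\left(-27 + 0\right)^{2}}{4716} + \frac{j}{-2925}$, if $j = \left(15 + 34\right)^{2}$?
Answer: $- \frac{1021199}{1532700} \approx -0.66628$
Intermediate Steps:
$j = 2401$ ($j = 49^{2} = 2401$)
$\frac{\left(-27 + 0\right)^{2}}{4716} + \frac{j}{-2925} = \frac{\left(-27 + 0\right)^{2}}{4716} + \frac{2401}{-2925} = \left(-27\right)^{2} \cdot \frac{1}{4716} + 2401 \left(- \frac{1}{2925}\right) = 729 \cdot \frac{1}{4716} - \frac{2401}{2925} = \frac{81}{524} - \frac{2401}{2925} = - \frac{1021199}{1532700}$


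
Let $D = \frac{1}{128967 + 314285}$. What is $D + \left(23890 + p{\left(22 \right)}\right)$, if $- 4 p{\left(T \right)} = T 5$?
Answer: $\frac{10577100851}{443252} \approx 23863.0$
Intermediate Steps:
$p{\left(T \right)} = - \frac{5 T}{4}$ ($p{\left(T \right)} = - \frac{T 5}{4} = - \frac{5 T}{4}$)
$D = \frac{1}{443252} \approx 2.2561 \cdot 10^{-6}$
$D + \left(23890 + p{\left(22 \right)}\right) = \frac{1}{443252} + \left(23890 - \frac{55}{2}\right) = \frac{1}{443252} + \frac{47725}{2} = \frac{10577100851}{443252}$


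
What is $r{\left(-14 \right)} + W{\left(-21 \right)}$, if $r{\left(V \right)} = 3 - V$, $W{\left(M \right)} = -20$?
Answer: $-3$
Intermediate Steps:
$r{\left(-14 \right)} + W{\left(-21 \right)} = \left(3 - -14\right) - 20 = \left(3 + 14\right) - 20 = 17 - 20 = -3$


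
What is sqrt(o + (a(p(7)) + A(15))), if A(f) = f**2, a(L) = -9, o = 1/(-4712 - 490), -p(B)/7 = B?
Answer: sqrt(2247262)/102 ≈ 14.697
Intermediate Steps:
p(B) = -7*B
o = -1/5202 (o = 1/(-5202) = -1/5202 ≈ -0.00019223)
sqrt(o + (a(p(7)) + A(15))) = sqrt(-1/5202 + (-9 + 15**2)) = sqrt(-1/5202 + (-9 + 225)) = sqrt(-1/5202 + 216) = sqrt(1123631/5202) = sqrt(2247262)/102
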